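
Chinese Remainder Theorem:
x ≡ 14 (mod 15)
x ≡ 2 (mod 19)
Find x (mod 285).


M = 15*19 = 285
M1 = M/15 = 19, M2 = M/19 = 15
M1^(-1) mod 15 = 4, M2^(-1) mod 19 = 14
x = 14*19*4 + 2*15*14 = 1484
1484 mod 285 = 59
Check: 59 mod 15 = 14 ✓, 59 mod 19 = 2 ✓

x ≡ 59 (mod 285)


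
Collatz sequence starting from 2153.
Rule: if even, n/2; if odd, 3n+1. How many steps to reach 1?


2153 → 6460 → 3230 → 1615 → 4846 → 2423 → 7270 → 3635 → 10906 → 5453 → 16360 → 8180 → 4090 → 2045 → 6136 → 3068 → 1534 → 767 → 2302 → 1151 → 3454 → 1727 → 5182 → 2591 → 7774 → 3887 → 11662 → 5831 → 17494 → 8747 → 26242 → 13121 → 39364 → 19682 → 9841 → 29524 → 14762 → 7381 → 22144 → 11072 → 5536 → 2768 → 1384 → 692 → 346 → 173 → 520 → 260 → 130 → 65 → 196 → 98 → 49 → 148 → 74 → 37 → 112 → 56 → 28 → 14 → 7 → 22 → 11 → 34 → 17 → 52 → 26 → 13 → 40 → 20 → 10 → 5 → 16 → 8 → 4 → 2 → 1
Total steps = 76

76 steps


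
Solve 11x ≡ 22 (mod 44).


GCD(11, 44) = 11 divides 22
Divide: 1x ≡ 2 (mod 4)
x ≡ 2 (mod 4)


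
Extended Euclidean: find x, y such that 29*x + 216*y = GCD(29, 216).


Tabular extended Euclidean (each row: r = 29*s + 216*t):
r=29, s=1, t=0
r=216, s=0, t=1
q=0: r=29, s=1, t=0   [29*(1) + 216*(0) = 29]
q=7: r=13, s=-7, t=1   [29*(-7) + 216*(1) = 13]
q=2: r=3, s=15, t=-2   [29*(15) + 216*(-2) = 3]
q=4: r=1, s=-67, t=9   [29*(-67) + 216*(9) = 1]
q=3: r=0, s=216, t=-29   [29*(216) + 216*(-29) = 0]
GCD = 1; from the row with r=1: x=-67, y=9
Check: 29*(-67) + 216*(9) = -1943 + 1944 = 1

GCD = 1, x = -67, y = 9


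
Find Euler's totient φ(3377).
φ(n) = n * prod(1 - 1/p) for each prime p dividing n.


3377 = 11 × 307
Prime factors: 11, 307
φ(3377) = 3377 × (1-1/11) × (1-1/307)
= 3377 × 10/11 × 306/307 = 3060

φ(3377) = 3060


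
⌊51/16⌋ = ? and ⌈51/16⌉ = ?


51/16 = 3.1875
floor = 3
ceil = 4

floor = 3, ceil = 4


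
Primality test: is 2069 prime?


Check divisors up to sqrt(2069) = 45.4863
No divisors found.
2069 is prime.

Yes, 2069 is prime


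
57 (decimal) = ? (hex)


57 (base 10) = 57 (decimal)
57 (decimal) = 39 (base 16)


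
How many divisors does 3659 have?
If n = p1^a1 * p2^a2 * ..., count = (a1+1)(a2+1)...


3659 = 3659^1
d(3659) = (1+1) = 2

2 divisors


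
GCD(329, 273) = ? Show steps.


329 = 1 * 273 + 56
273 = 4 * 56 + 49
56 = 1 * 49 + 7
49 = 7 * 7 + 0
GCD = 7


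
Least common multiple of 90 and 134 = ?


GCD(90, 134) = 2
LCM = 90*134/2 = 12060/2 = 6030

LCM = 6030


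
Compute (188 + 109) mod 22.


188 + 109 = 297
297 mod 22 = 11


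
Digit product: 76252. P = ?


7 × 6 × 2 × 5 × 2 = 840


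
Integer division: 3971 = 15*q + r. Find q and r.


3971 = 15 * 264 + 11
Check: 3960 + 11 = 3971

q = 264, r = 11


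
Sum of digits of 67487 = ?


6 + 7 + 4 + 8 + 7 = 32


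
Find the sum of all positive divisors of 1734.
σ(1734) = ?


Divisors of 1734: 1, 2, 3, 6, 17, 34, 51, 102, 289, 578, 867, 1734
Sum = 1 + 2 + 3 + 6 + 17 + 34 + 51 + 102 + 289 + 578 + 867 + 1734 = 3684

σ(1734) = 3684


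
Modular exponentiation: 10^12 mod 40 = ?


10^1 mod 40 = 10
10^2 mod 40 = 20
10^3 mod 40 = 0
10^4 mod 40 = 0
10^5 mod 40 = 0
10^6 mod 40 = 0
10^7 mod 40 = 0
10^8 mod 40 = 0
10^9 mod 40 = 0
10^10 mod 40 = 0
10^11 mod 40 = 0
10^12 mod 40 = 0


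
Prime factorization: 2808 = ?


2808 / 2 = 1404
1404 / 2 = 702
702 / 2 = 351
351 / 3 = 117
117 / 3 = 39
39 / 3 = 13
13 / 13 = 1
2808 = 2^3 × 3^3 × 13


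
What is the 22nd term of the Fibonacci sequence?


Sequence: 1, 1, 2, 3, 5, 8, 13, 21, 34, 55, 89, 144, 233, 377, 610, 987, 1597, 2584, 4181, 6765, 10946, 17711
F(22) = 17711


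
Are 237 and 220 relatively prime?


Euclidean algorithm:
237 = 1 * 220 + 17
220 = 12 * 17 + 16
17 = 1 * 16 + 1
16 = 16 * 1 + 0
GCD(237, 220) = 1

Yes, coprime (GCD = 1)


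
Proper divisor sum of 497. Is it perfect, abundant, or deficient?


Proper divisors: 1, 7, 71
Sum = 1 + 7 + 71 = 79
79 < 497 → deficient

s(497) = 79 (deficient)


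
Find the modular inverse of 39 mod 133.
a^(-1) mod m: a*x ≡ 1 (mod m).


Use the extended Euclidean algorithm on (133, 39); each row r = 133*s + 39*t:
r=133, s=1, t=0
r=39, s=0, t=1
q=3: r=16, s=1, t=-3   [133*(1) + 39*(-3) = 16]
q=2: r=7, s=-2, t=7   [133*(-2) + 39*(7) = 7]
q=2: r=2, s=5, t=-17   [133*(5) + 39*(-17) = 2]
q=3: r=1, s=-17, t=58   [133*(-17) + 39*(58) = 1]
q=2: r=0, s=39, t=-133   [133*(39) + 39*(-133) = 0]
GCD = 1 with t = 58, so 39*(58) ≡ 1 (mod 133)
Inverse = 58 mod 133 = 58
Check: 39 * 58 = 2262 ≡ 1 (mod 133)

39^(-1) ≡ 58 (mod 133)


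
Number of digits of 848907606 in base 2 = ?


848907606 in base 2 = 110010100110010100110101010110
Number of digits = 30

30 digits (base 2)


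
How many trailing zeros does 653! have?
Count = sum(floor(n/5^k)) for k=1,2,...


floor(653/5) = 130
floor(653/25) = 26
floor(653/125) = 5
floor(653/625) = 1
Total = 162

162 trailing zeros


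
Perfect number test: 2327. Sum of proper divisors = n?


Proper divisors of 2327: 1, 13, 179
Sum = 1 + 13 + 179 = 193

No, 2327 is not perfect (193 ≠ 2327)


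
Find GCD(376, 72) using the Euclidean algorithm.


376 = 5 * 72 + 16
72 = 4 * 16 + 8
16 = 2 * 8 + 0
GCD = 8


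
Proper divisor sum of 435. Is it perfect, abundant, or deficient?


Proper divisors: 1, 3, 5, 15, 29, 87, 145
Sum = 1 + 3 + 5 + 15 + 29 + 87 + 145 = 285
285 < 435 → deficient

s(435) = 285 (deficient)


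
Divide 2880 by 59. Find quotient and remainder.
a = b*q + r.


2880 = 59 * 48 + 48
Check: 2832 + 48 = 2880

q = 48, r = 48


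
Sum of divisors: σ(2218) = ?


Divisors of 2218: 1, 2, 1109, 2218
Sum = 1 + 2 + 1109 + 2218 = 3330

σ(2218) = 3330


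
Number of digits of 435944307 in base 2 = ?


435944307 in base 2 = 11001111110111111101101110011
Number of digits = 29

29 digits (base 2)


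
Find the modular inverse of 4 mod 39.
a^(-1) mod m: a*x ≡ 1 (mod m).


Use the extended Euclidean algorithm on (39, 4); each row r = 39*s + 4*t:
r=39, s=1, t=0
r=4, s=0, t=1
q=9: r=3, s=1, t=-9   [39*(1) + 4*(-9) = 3]
q=1: r=1, s=-1, t=10   [39*(-1) + 4*(10) = 1]
q=3: r=0, s=4, t=-39   [39*(4) + 4*(-39) = 0]
GCD = 1 with t = 10, so 4*(10) ≡ 1 (mod 39)
Inverse = 10 mod 39 = 10
Check: 4 * 10 = 40 ≡ 1 (mod 39)

4^(-1) ≡ 10 (mod 39)


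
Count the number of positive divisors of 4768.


4768 = 2^5 × 149^1
d(4768) = (5+1) × (1+1) = 12

12 divisors


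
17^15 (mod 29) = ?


17^1 mod 29 = 17
17^2 mod 29 = 28
17^3 mod 29 = 12
17^4 mod 29 = 1
17^5 mod 29 = 17
17^6 mod 29 = 28
17^7 mod 29 = 12
17^8 mod 29 = 1
17^9 mod 29 = 17
17^10 mod 29 = 28
17^11 mod 29 = 12
17^12 mod 29 = 1
17^13 mod 29 = 17
17^14 mod 29 = 28
17^15 mod 29 = 12


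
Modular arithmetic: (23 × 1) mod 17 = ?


23 × 1 = 23
23 mod 17 = 6


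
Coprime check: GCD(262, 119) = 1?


Euclidean algorithm:
262 = 2 * 119 + 24
119 = 4 * 24 + 23
24 = 1 * 23 + 1
23 = 23 * 1 + 0
GCD(262, 119) = 1

Yes, coprime (GCD = 1)


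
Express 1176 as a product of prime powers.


1176 / 2 = 588
588 / 2 = 294
294 / 2 = 147
147 / 3 = 49
49 / 7 = 7
7 / 7 = 1
1176 = 2^3 × 3 × 7^2


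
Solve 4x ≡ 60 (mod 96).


GCD(4, 96) = 4 divides 60
Divide: 1x ≡ 15 (mod 24)
x ≡ 15 (mod 24)


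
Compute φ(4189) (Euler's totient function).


4189 = 59 × 71
Prime factors: 59, 71
φ(4189) = 4189 × (1-1/59) × (1-1/71)
= 4189 × 58/59 × 70/71 = 4060

φ(4189) = 4060


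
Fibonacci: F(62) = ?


Sequence: 1, 1, 2, 3, 5, 8, 13, 21, 34, 55, 89, 144, 233, 377, 610, 987, 1597, 2584, 4181, 6765, 10946, 17711, 28657, 46368, 75025, 121393, 196418, 317811, 514229, 832040, 1346269, 2178309, 3524578, 5702887, 9227465, 14930352, 24157817, 39088169, 63245986, 102334155, 165580141, 267914296, 433494437, 701408733, 1134903170, 1836311903, 2971215073, 4807526976, 7778742049, 12586269025, 20365011074, 32951280099, 53316291173, 86267571272, 139583862445, 225851433717, 365435296162, 591286729879, 956722026041, 1548008755920, 2504730781961, 4052739537881
F(62) = 4052739537881


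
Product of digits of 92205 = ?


9 × 2 × 2 × 0 × 5 = 0


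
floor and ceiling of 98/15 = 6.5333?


98/15 = 6.5333
floor = 6
ceil = 7

floor = 6, ceil = 7


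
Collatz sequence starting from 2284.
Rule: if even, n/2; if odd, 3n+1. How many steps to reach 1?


2284 → 1142 → 571 → 1714 → 857 → 2572 → 1286 → 643 → 1930 → 965 → 2896 → 1448 → 724 → 362 → 181 → 544 → 272 → 136 → 68 → 34 → 17 → 52 → 26 → 13 → 40 → 20 → 10 → 5 → 16 → 8 → 4 → 2 → 1
Total steps = 32

32 steps


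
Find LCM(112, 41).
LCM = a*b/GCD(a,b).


GCD(112, 41) = 1
LCM = 112*41/1 = 4592/1 = 4592

LCM = 4592


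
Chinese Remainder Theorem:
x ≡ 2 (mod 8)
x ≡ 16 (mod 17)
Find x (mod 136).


M = 8*17 = 136
M1 = M/8 = 17, M2 = M/17 = 8
M1^(-1) mod 8 = 1, M2^(-1) mod 17 = 15
x = 2*17*1 + 16*8*15 = 1954
1954 mod 136 = 50
Check: 50 mod 8 = 2 ✓, 50 mod 17 = 16 ✓

x ≡ 50 (mod 136)


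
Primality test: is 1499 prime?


Check divisors up to sqrt(1499) = 38.7169
No divisors found.
1499 is prime.

Yes, 1499 is prime


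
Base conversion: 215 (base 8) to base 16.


215 (base 8) = 141 (decimal)
141 (decimal) = 8D (base 16)


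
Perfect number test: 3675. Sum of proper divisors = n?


Proper divisors of 3675: 1, 3, 5, 7, 15, 21, 25, 35, 49, 75, 105, 147, 175, 245, 525, 735, 1225
Sum = 1 + 3 + 5 + 7 + 15 + 21 + 25 + 35 + 49 + 75 + 105 + 147 + 175 + 245 + 525 + 735 + 1225 = 3393

No, 3675 is not perfect (3393 ≠ 3675)


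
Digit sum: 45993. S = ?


4 + 5 + 9 + 9 + 3 = 30


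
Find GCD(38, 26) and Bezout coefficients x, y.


Tabular extended Euclidean (each row: r = 38*s + 26*t):
r=38, s=1, t=0
r=26, s=0, t=1
q=1: r=12, s=1, t=-1   [38*(1) + 26*(-1) = 12]
q=2: r=2, s=-2, t=3   [38*(-2) + 26*(3) = 2]
q=6: r=0, s=13, t=-19   [38*(13) + 26*(-19) = 0]
GCD = 2; from the row with r=2: x=-2, y=3
Check: 38*(-2) + 26*(3) = -76 + 78 = 2

GCD = 2, x = -2, y = 3


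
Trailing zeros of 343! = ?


floor(343/5) = 68
floor(343/25) = 13
floor(343/125) = 2
Total = 83

83 trailing zeros


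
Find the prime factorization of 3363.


3363 / 3 = 1121
1121 / 19 = 59
59 / 59 = 1
3363 = 3 × 19 × 59


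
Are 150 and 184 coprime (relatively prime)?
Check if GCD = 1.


Euclidean algorithm:
184 = 1 * 150 + 34
150 = 4 * 34 + 14
34 = 2 * 14 + 6
14 = 2 * 6 + 2
6 = 3 * 2 + 0
GCD(150, 184) = 2

No, not coprime (GCD = 2)


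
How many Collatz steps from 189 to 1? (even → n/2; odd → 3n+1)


189 → 568 → 284 → 142 → 71 → 214 → 107 → 322 → 161 → 484 → 242 → 121 → 364 → 182 → 91 → 274 → 137 → 412 → 206 → 103 → 310 → 155 → 466 → 233 → 700 → 350 → 175 → 526 → 263 → 790 → 395 → 1186 → 593 → 1780 → 890 → 445 → 1336 → 668 → 334 → 167 → 502 → 251 → 754 → 377 → 1132 → 566 → 283 → 850 → 425 → 1276 → 638 → 319 → 958 → 479 → 1438 → 719 → 2158 → 1079 → 3238 → 1619 → 4858 → 2429 → 7288 → 3644 → 1822 → 911 → 2734 → 1367 → 4102 → 2051 → 6154 → 3077 → 9232 → 4616 → 2308 → 1154 → 577 → 1732 → 866 → 433 → 1300 → 650 → 325 → 976 → 488 → 244 → 122 → 61 → 184 → 92 → 46 → 23 → 70 → 35 → 106 → 53 → 160 → 80 → 40 → 20 → 10 → 5 → 16 → 8 → 4 → 2 → 1
Total steps = 106

106 steps


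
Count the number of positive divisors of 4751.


4751 = 4751^1
d(4751) = (1+1) = 2

2 divisors


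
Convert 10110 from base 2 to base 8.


10110 (base 2) = 22 (decimal)
22 (decimal) = 26 (base 8)


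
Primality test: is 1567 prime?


Check divisors up to sqrt(1567) = 39.5854
No divisors found.
1567 is prime.

Yes, 1567 is prime


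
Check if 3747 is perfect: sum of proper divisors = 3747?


Proper divisors of 3747: 1, 3, 1249
Sum = 1 + 3 + 1249 = 1253

No, 3747 is not perfect (1253 ≠ 3747)


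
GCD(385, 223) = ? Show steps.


385 = 1 * 223 + 162
223 = 1 * 162 + 61
162 = 2 * 61 + 40
61 = 1 * 40 + 21
40 = 1 * 21 + 19
21 = 1 * 19 + 2
19 = 9 * 2 + 1
2 = 2 * 1 + 0
GCD = 1


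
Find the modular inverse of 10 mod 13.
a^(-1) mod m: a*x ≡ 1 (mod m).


Use the extended Euclidean algorithm on (13, 10); each row r = 13*s + 10*t:
r=13, s=1, t=0
r=10, s=0, t=1
q=1: r=3, s=1, t=-1   [13*(1) + 10*(-1) = 3]
q=3: r=1, s=-3, t=4   [13*(-3) + 10*(4) = 1]
q=3: r=0, s=10, t=-13   [13*(10) + 10*(-13) = 0]
GCD = 1 with t = 4, so 10*(4) ≡ 1 (mod 13)
Inverse = 4 mod 13 = 4
Check: 10 * 4 = 40 ≡ 1 (mod 13)

10^(-1) ≡ 4 (mod 13)


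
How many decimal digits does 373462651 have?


373462651 has 9 digits in base 10
floor(log10(373462651)) + 1 = floor(8.5722) + 1 = 9

9 digits (base 10)


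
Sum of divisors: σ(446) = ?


Divisors of 446: 1, 2, 223, 446
Sum = 1 + 2 + 223 + 446 = 672

σ(446) = 672


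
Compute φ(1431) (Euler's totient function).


1431 = 3^3 × 53
Prime factors: 3, 53
φ(1431) = 1431 × (1-1/3) × (1-1/53)
= 1431 × 2/3 × 52/53 = 936

φ(1431) = 936


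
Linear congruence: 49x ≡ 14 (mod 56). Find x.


GCD(49, 56) = 7 divides 14
Divide: 7x ≡ 2 (mod 8)
x ≡ 6 (mod 8)


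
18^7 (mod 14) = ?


18^1 mod 14 = 4
18^2 mod 14 = 2
18^3 mod 14 = 8
18^4 mod 14 = 4
18^5 mod 14 = 2
18^6 mod 14 = 8
18^7 mod 14 = 4


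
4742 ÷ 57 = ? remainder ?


4742 = 57 * 83 + 11
Check: 4731 + 11 = 4742

q = 83, r = 11


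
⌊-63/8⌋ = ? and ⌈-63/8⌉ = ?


-63/8 = -7.8750
floor = -8
ceil = -7

floor = -8, ceil = -7


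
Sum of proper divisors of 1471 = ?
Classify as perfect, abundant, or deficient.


Proper divisors: 1
Sum = 1 = 1
1 < 1471 → deficient

s(1471) = 1 (deficient)


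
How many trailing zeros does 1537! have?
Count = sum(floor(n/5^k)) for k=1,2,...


floor(1537/5) = 307
floor(1537/25) = 61
floor(1537/125) = 12
floor(1537/625) = 2
Total = 382

382 trailing zeros


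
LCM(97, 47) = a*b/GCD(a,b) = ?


GCD(97, 47) = 1
LCM = 97*47/1 = 4559/1 = 4559

LCM = 4559


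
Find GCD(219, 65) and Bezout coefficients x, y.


Tabular extended Euclidean (each row: r = 219*s + 65*t):
r=219, s=1, t=0
r=65, s=0, t=1
q=3: r=24, s=1, t=-3   [219*(1) + 65*(-3) = 24]
q=2: r=17, s=-2, t=7   [219*(-2) + 65*(7) = 17]
q=1: r=7, s=3, t=-10   [219*(3) + 65*(-10) = 7]
q=2: r=3, s=-8, t=27   [219*(-8) + 65*(27) = 3]
q=2: r=1, s=19, t=-64   [219*(19) + 65*(-64) = 1]
q=3: r=0, s=-65, t=219   [219*(-65) + 65*(219) = 0]
GCD = 1; from the row with r=1: x=19, y=-64
Check: 219*(19) + 65*(-64) = 4161 - 4160 = 1

GCD = 1, x = 19, y = -64


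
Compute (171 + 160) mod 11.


171 + 160 = 331
331 mod 11 = 1


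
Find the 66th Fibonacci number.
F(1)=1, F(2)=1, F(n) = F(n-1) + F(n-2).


Sequence: 1, 1, 2, 3, 5, 8, 13, 21, 34, 55, 89, 144, 233, 377, 610, 987, 1597, 2584, 4181, 6765, 10946, 17711, 28657, 46368, 75025, 121393, 196418, 317811, 514229, 832040, 1346269, 2178309, 3524578, 5702887, 9227465, 14930352, 24157817, 39088169, 63245986, 102334155, 165580141, 267914296, 433494437, 701408733, 1134903170, 1836311903, 2971215073, 4807526976, 7778742049, 12586269025, 20365011074, 32951280099, 53316291173, 86267571272, 139583862445, 225851433717, 365435296162, 591286729879, 956722026041, 1548008755920, 2504730781961, 4052739537881, 6557470319842, 10610209857723, 17167680177565, 27777890035288
F(66) = 27777890035288


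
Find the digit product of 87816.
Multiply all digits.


8 × 7 × 8 × 1 × 6 = 2688


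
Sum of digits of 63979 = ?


6 + 3 + 9 + 7 + 9 = 34


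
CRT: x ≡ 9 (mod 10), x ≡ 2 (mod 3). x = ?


M = 10*3 = 30
M1 = M/10 = 3, M2 = M/3 = 10
M1^(-1) mod 10 = 7, M2^(-1) mod 3 = 1
x = 9*3*7 + 2*10*1 = 209
209 mod 30 = 29
Check: 29 mod 10 = 9 ✓, 29 mod 3 = 2 ✓

x ≡ 29 (mod 30)


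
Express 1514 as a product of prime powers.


1514 / 2 = 757
757 / 757 = 1
1514 = 2 × 757


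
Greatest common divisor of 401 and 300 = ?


401 = 1 * 300 + 101
300 = 2 * 101 + 98
101 = 1 * 98 + 3
98 = 32 * 3 + 2
3 = 1 * 2 + 1
2 = 2 * 1 + 0
GCD = 1


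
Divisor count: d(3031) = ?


3031 = 7^1 × 433^1
d(3031) = (1+1) × (1+1) = 4

4 divisors


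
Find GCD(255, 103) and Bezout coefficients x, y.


Tabular extended Euclidean (each row: r = 255*s + 103*t):
r=255, s=1, t=0
r=103, s=0, t=1
q=2: r=49, s=1, t=-2   [255*(1) + 103*(-2) = 49]
q=2: r=5, s=-2, t=5   [255*(-2) + 103*(5) = 5]
q=9: r=4, s=19, t=-47   [255*(19) + 103*(-47) = 4]
q=1: r=1, s=-21, t=52   [255*(-21) + 103*(52) = 1]
q=4: r=0, s=103, t=-255   [255*(103) + 103*(-255) = 0]
GCD = 1; from the row with r=1: x=-21, y=52
Check: 255*(-21) + 103*(52) = -5355 + 5356 = 1

GCD = 1, x = -21, y = 52


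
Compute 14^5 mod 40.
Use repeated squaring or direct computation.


14^1 mod 40 = 14
14^2 mod 40 = 36
14^3 mod 40 = 24
14^4 mod 40 = 16
14^5 mod 40 = 24


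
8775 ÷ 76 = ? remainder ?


8775 = 76 * 115 + 35
Check: 8740 + 35 = 8775

q = 115, r = 35


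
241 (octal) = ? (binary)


241 (base 8) = 161 (decimal)
161 (decimal) = 10100001 (base 2)


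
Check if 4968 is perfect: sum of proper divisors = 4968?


Proper divisors of 4968: 1, 2, 3, 4, 6, 8, 9, 12, 18, 23, 24, 27, 36, 46, 54, 69, 72, 92, 108, 138, 184, 207, 216, 276, 414, 552, 621, 828, 1242, 1656, 2484
Sum = 1 + 2 + 3 + 4 + 6 + 8 + 9 + 12 + 18 + 23 + 24 + 27 + 36 + 46 + 54 + 69 + 72 + 92 + 108 + 138 + 184 + 207 + 216 + 276 + 414 + 552 + 621 + 828 + 1242 + 1656 + 2484 = 9432

No, 4968 is not perfect (9432 ≠ 4968)


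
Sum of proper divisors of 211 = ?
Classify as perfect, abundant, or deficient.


Proper divisors: 1
Sum = 1 = 1
1 < 211 → deficient

s(211) = 1 (deficient)


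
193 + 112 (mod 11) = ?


193 + 112 = 305
305 mod 11 = 8


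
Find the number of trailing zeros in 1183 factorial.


floor(1183/5) = 236
floor(1183/25) = 47
floor(1183/125) = 9
floor(1183/625) = 1
Total = 293

293 trailing zeros


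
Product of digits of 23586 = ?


2 × 3 × 5 × 8 × 6 = 1440


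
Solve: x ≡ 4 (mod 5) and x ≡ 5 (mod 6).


M = 5*6 = 30
M1 = M/5 = 6, M2 = M/6 = 5
M1^(-1) mod 5 = 1, M2^(-1) mod 6 = 5
x = 4*6*1 + 5*5*5 = 149
149 mod 30 = 29
Check: 29 mod 5 = 4 ✓, 29 mod 6 = 5 ✓

x ≡ 29 (mod 30)


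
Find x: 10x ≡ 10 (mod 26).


GCD(10, 26) = 2 divides 10
Divide: 5x ≡ 5 (mod 13)
x ≡ 1 (mod 13)


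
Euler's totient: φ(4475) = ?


4475 = 5^2 × 179
Prime factors: 5, 179
φ(4475) = 4475 × (1-1/5) × (1-1/179)
= 4475 × 4/5 × 178/179 = 3560

φ(4475) = 3560


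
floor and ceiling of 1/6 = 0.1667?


1/6 = 0.1667
floor = 0
ceil = 1

floor = 0, ceil = 1


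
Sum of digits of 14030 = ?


1 + 4 + 0 + 3 + 0 = 8


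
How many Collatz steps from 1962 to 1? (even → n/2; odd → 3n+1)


1962 → 981 → 2944 → 1472 → 736 → 368 → 184 → 92 → 46 → 23 → 70 → 35 → 106 → 53 → 160 → 80 → 40 → 20 → 10 → 5 → 16 → 8 → 4 → 2 → 1
Total steps = 24

24 steps


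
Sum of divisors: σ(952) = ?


Divisors of 952: 1, 2, 4, 7, 8, 14, 17, 28, 34, 56, 68, 119, 136, 238, 476, 952
Sum = 1 + 2 + 4 + 7 + 8 + 14 + 17 + 28 + 34 + 56 + 68 + 119 + 136 + 238 + 476 + 952 = 2160

σ(952) = 2160


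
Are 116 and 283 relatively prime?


Euclidean algorithm:
283 = 2 * 116 + 51
116 = 2 * 51 + 14
51 = 3 * 14 + 9
14 = 1 * 9 + 5
9 = 1 * 5 + 4
5 = 1 * 4 + 1
4 = 4 * 1 + 0
GCD(116, 283) = 1

Yes, coprime (GCD = 1)


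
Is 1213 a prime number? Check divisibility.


Check divisors up to sqrt(1213) = 34.8281
No divisors found.
1213 is prime.

Yes, 1213 is prime


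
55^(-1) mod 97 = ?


Use the extended Euclidean algorithm on (97, 55); each row r = 97*s + 55*t:
r=97, s=1, t=0
r=55, s=0, t=1
q=1: r=42, s=1, t=-1   [97*(1) + 55*(-1) = 42]
q=1: r=13, s=-1, t=2   [97*(-1) + 55*(2) = 13]
q=3: r=3, s=4, t=-7   [97*(4) + 55*(-7) = 3]
q=4: r=1, s=-17, t=30   [97*(-17) + 55*(30) = 1]
q=3: r=0, s=55, t=-97   [97*(55) + 55*(-97) = 0]
GCD = 1 with t = 30, so 55*(30) ≡ 1 (mod 97)
Inverse = 30 mod 97 = 30
Check: 55 * 30 = 1650 ≡ 1 (mod 97)

55^(-1) ≡ 30 (mod 97)


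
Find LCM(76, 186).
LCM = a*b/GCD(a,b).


GCD(76, 186) = 2
LCM = 76*186/2 = 14136/2 = 7068

LCM = 7068


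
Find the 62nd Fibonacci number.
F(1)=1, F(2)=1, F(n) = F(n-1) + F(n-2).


Sequence: 1, 1, 2, 3, 5, 8, 13, 21, 34, 55, 89, 144, 233, 377, 610, 987, 1597, 2584, 4181, 6765, 10946, 17711, 28657, 46368, 75025, 121393, 196418, 317811, 514229, 832040, 1346269, 2178309, 3524578, 5702887, 9227465, 14930352, 24157817, 39088169, 63245986, 102334155, 165580141, 267914296, 433494437, 701408733, 1134903170, 1836311903, 2971215073, 4807526976, 7778742049, 12586269025, 20365011074, 32951280099, 53316291173, 86267571272, 139583862445, 225851433717, 365435296162, 591286729879, 956722026041, 1548008755920, 2504730781961, 4052739537881
F(62) = 4052739537881


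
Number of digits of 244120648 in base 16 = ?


244120648 in base 16 = E8CFC48
Number of digits = 7

7 digits (base 16)


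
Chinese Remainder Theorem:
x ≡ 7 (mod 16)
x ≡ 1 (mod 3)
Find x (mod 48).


M = 16*3 = 48
M1 = M/16 = 3, M2 = M/3 = 16
M1^(-1) mod 16 = 11, M2^(-1) mod 3 = 1
x = 7*3*11 + 1*16*1 = 247
247 mod 48 = 7
Check: 7 mod 16 = 7 ✓, 7 mod 3 = 1 ✓

x ≡ 7 (mod 48)


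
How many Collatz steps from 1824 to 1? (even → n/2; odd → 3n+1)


1824 → 912 → 456 → 228 → 114 → 57 → 172 → 86 → 43 → 130 → 65 → 196 → 98 → 49 → 148 → 74 → 37 → 112 → 56 → 28 → 14 → 7 → 22 → 11 → 34 → 17 → 52 → 26 → 13 → 40 → 20 → 10 → 5 → 16 → 8 → 4 → 2 → 1
Total steps = 37

37 steps


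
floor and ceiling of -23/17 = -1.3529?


-23/17 = -1.3529
floor = -2
ceil = -1

floor = -2, ceil = -1


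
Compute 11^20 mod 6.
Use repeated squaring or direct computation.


11^1 mod 6 = 5
11^2 mod 6 = 1
11^3 mod 6 = 5
11^4 mod 6 = 1
11^5 mod 6 = 5
11^6 mod 6 = 1
11^7 mod 6 = 5
11^8 mod 6 = 1
11^9 mod 6 = 5
11^10 mod 6 = 1
11^11 mod 6 = 5
11^12 mod 6 = 1
11^13 mod 6 = 5
11^14 mod 6 = 1
11^15 mod 6 = 5
11^16 mod 6 = 1
11^17 mod 6 = 5
11^18 mod 6 = 1
11^19 mod 6 = 5
11^20 mod 6 = 1


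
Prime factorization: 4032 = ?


4032 / 2 = 2016
2016 / 2 = 1008
1008 / 2 = 504
504 / 2 = 252
252 / 2 = 126
126 / 2 = 63
63 / 3 = 21
21 / 3 = 7
7 / 7 = 1
4032 = 2^6 × 3^2 × 7


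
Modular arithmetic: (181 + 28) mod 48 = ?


181 + 28 = 209
209 mod 48 = 17


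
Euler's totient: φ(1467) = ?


1467 = 3^2 × 163
Prime factors: 3, 163
φ(1467) = 1467 × (1-1/3) × (1-1/163)
= 1467 × 2/3 × 162/163 = 972

φ(1467) = 972


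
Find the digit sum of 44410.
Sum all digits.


4 + 4 + 4 + 1 + 0 = 13


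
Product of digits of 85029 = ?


8 × 5 × 0 × 2 × 9 = 0


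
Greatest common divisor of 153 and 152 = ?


153 = 1 * 152 + 1
152 = 152 * 1 + 0
GCD = 1


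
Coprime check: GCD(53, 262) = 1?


Euclidean algorithm:
262 = 4 * 53 + 50
53 = 1 * 50 + 3
50 = 16 * 3 + 2
3 = 1 * 2 + 1
2 = 2 * 1 + 0
GCD(53, 262) = 1

Yes, coprime (GCD = 1)


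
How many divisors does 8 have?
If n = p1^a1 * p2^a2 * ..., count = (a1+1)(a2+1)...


8 = 2^3
d(8) = (3+1) = 4

4 divisors


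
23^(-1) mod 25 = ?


Use the extended Euclidean algorithm on (25, 23); each row r = 25*s + 23*t:
r=25, s=1, t=0
r=23, s=0, t=1
q=1: r=2, s=1, t=-1   [25*(1) + 23*(-1) = 2]
q=11: r=1, s=-11, t=12   [25*(-11) + 23*(12) = 1]
q=2: r=0, s=23, t=-25   [25*(23) + 23*(-25) = 0]
GCD = 1 with t = 12, so 23*(12) ≡ 1 (mod 25)
Inverse = 12 mod 25 = 12
Check: 23 * 12 = 276 ≡ 1 (mod 25)

23^(-1) ≡ 12 (mod 25)


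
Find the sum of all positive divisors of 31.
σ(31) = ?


Divisors of 31: 1, 31
Sum = 1 + 31 = 32

σ(31) = 32


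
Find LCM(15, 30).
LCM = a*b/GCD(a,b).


GCD(15, 30) = 15
LCM = 15*30/15 = 450/15 = 30

LCM = 30


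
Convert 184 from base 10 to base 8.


184 (base 10) = 184 (decimal)
184 (decimal) = 270 (base 8)


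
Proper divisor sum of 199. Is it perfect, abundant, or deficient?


Proper divisors: 1
Sum = 1 = 1
1 < 199 → deficient

s(199) = 1 (deficient)


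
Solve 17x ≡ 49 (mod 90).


GCD(17, 90) = 1, unique solution
a^(-1) mod 90 = 53
x = 53 * 49 mod 90 = 77

x ≡ 77 (mod 90)


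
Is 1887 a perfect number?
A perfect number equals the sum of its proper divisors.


Proper divisors of 1887: 1, 3, 17, 37, 51, 111, 629
Sum = 1 + 3 + 17 + 37 + 51 + 111 + 629 = 849

No, 1887 is not perfect (849 ≠ 1887)


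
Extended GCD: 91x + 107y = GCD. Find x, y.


Tabular extended Euclidean (each row: r = 91*s + 107*t):
r=91, s=1, t=0
r=107, s=0, t=1
q=0: r=91, s=1, t=0   [91*(1) + 107*(0) = 91]
q=1: r=16, s=-1, t=1   [91*(-1) + 107*(1) = 16]
q=5: r=11, s=6, t=-5   [91*(6) + 107*(-5) = 11]
q=1: r=5, s=-7, t=6   [91*(-7) + 107*(6) = 5]
q=2: r=1, s=20, t=-17   [91*(20) + 107*(-17) = 1]
q=5: r=0, s=-107, t=91   [91*(-107) + 107*(91) = 0]
GCD = 1; from the row with r=1: x=20, y=-17
Check: 91*(20) + 107*(-17) = 1820 - 1819 = 1

GCD = 1, x = 20, y = -17


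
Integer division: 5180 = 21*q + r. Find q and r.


5180 = 21 * 246 + 14
Check: 5166 + 14 = 5180

q = 246, r = 14


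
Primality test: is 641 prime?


Check divisors up to sqrt(641) = 25.3180
No divisors found.
641 is prime.

Yes, 641 is prime


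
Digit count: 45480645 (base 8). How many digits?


45480645 in base 8 = 255375305
Number of digits = 9

9 digits (base 8)


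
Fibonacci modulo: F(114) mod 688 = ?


F(k) mod 688 for k=1..114:
1, 1, 2, 3, 5, 8, 13, 21, 34, 55, 89, 144, 233, 377, 610, 299, 221, 520, 53, 573, 626, 511, 449, 272, 33, 305, 338, 643, 293, 248, 541, 101, 642, 55, 9, 64, 73, 137, 210, 347, 557, 216, 85, 301, 386, 687, 385, 384, 81, 465, 546, 323, 181, 504, 685, 501, 498, 311, 121, 432, 553, 297, 162, 459, 621, 392, 325, 29, 354, 383, 49, 432, 481, 225, 18, 243, 261, 504, 77, 581, 658, 551, 521, 384, 217, 601, 130, 43, 173, 216, 389, 605, 306, 223, 529, 64, 593, 657, 562, 531, 405, 248, 653, 213, 178, 391, 569, 272, 153, 425, 578, 315, 205, 520
F(114) mod 688 = 520


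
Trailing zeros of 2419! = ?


floor(2419/5) = 483
floor(2419/25) = 96
floor(2419/125) = 19
floor(2419/625) = 3
Total = 601

601 trailing zeros


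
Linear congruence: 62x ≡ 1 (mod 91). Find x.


GCD(62, 91) = 1, unique solution
a^(-1) mod 91 = 69
x = 69 * 1 mod 91 = 69

x ≡ 69 (mod 91)


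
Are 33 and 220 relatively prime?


Euclidean algorithm:
220 = 6 * 33 + 22
33 = 1 * 22 + 11
22 = 2 * 11 + 0
GCD(33, 220) = 11

No, not coprime (GCD = 11)


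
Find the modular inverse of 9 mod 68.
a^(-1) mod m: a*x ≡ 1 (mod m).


Use the extended Euclidean algorithm on (68, 9); each row r = 68*s + 9*t:
r=68, s=1, t=0
r=9, s=0, t=1
q=7: r=5, s=1, t=-7   [68*(1) + 9*(-7) = 5]
q=1: r=4, s=-1, t=8   [68*(-1) + 9*(8) = 4]
q=1: r=1, s=2, t=-15   [68*(2) + 9*(-15) = 1]
q=4: r=0, s=-9, t=68   [68*(-9) + 9*(68) = 0]
GCD = 1 with t = -15, so 9*(-15) ≡ 1 (mod 68)
Inverse = -15 mod 68 = 53
Check: 9 * 53 = 477 ≡ 1 (mod 68)

9^(-1) ≡ 53 (mod 68)


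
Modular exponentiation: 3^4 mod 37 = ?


3^1 mod 37 = 3
3^2 mod 37 = 9
3^3 mod 37 = 27
3^4 mod 37 = 7


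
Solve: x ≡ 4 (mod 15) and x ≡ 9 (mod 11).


M = 15*11 = 165
M1 = M/15 = 11, M2 = M/11 = 15
M1^(-1) mod 15 = 11, M2^(-1) mod 11 = 3
x = 4*11*11 + 9*15*3 = 889
889 mod 165 = 64
Check: 64 mod 15 = 4 ✓, 64 mod 11 = 9 ✓

x ≡ 64 (mod 165)


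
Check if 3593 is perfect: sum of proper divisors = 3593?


Proper divisors of 3593: 1
Sum = 1 = 1

No, 3593 is not perfect (1 ≠ 3593)


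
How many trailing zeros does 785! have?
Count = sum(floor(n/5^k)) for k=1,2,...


floor(785/5) = 157
floor(785/25) = 31
floor(785/125) = 6
floor(785/625) = 1
Total = 195

195 trailing zeros


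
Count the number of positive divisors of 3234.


3234 = 2^1 × 3^1 × 7^2 × 11^1
d(3234) = (1+1) × (1+1) × (2+1) × (1+1) = 24

24 divisors


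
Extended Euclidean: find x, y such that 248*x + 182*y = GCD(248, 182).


Tabular extended Euclidean (each row: r = 248*s + 182*t):
r=248, s=1, t=0
r=182, s=0, t=1
q=1: r=66, s=1, t=-1   [248*(1) + 182*(-1) = 66]
q=2: r=50, s=-2, t=3   [248*(-2) + 182*(3) = 50]
q=1: r=16, s=3, t=-4   [248*(3) + 182*(-4) = 16]
q=3: r=2, s=-11, t=15   [248*(-11) + 182*(15) = 2]
q=8: r=0, s=91, t=-124   [248*(91) + 182*(-124) = 0]
GCD = 2; from the row with r=2: x=-11, y=15
Check: 248*(-11) + 182*(15) = -2728 + 2730 = 2

GCD = 2, x = -11, y = 15


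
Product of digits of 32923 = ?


3 × 2 × 9 × 2 × 3 = 324


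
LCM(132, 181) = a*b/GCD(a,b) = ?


GCD(132, 181) = 1
LCM = 132*181/1 = 23892/1 = 23892

LCM = 23892


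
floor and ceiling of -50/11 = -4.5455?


-50/11 = -4.5455
floor = -5
ceil = -4

floor = -5, ceil = -4


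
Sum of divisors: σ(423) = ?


Divisors of 423: 1, 3, 9, 47, 141, 423
Sum = 1 + 3 + 9 + 47 + 141 + 423 = 624

σ(423) = 624


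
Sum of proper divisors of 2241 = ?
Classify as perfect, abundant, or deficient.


Proper divisors: 1, 3, 9, 27, 83, 249, 747
Sum = 1 + 3 + 9 + 27 + 83 + 249 + 747 = 1119
1119 < 2241 → deficient

s(2241) = 1119 (deficient)


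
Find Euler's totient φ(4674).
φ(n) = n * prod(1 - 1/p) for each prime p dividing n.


4674 = 2 × 3 × 19 × 41
Prime factors: 2, 3, 19, 41
φ(4674) = 4674 × (1-1/2) × (1-1/3) × (1-1/19) × (1-1/41)
= 4674 × 1/2 × 2/3 × 18/19 × 40/41 = 1440

φ(4674) = 1440


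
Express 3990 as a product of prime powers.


3990 / 2 = 1995
1995 / 3 = 665
665 / 5 = 133
133 / 7 = 19
19 / 19 = 1
3990 = 2 × 3 × 5 × 7 × 19


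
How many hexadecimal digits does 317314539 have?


317314539 in base 16 = 12E9D5EB
Number of digits = 8

8 digits (base 16)


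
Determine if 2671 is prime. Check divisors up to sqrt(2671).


Check divisors up to sqrt(2671) = 51.6817
No divisors found.
2671 is prime.

Yes, 2671 is prime


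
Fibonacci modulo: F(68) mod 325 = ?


F(k) mod 325 for k=1..68:
1, 1, 2, 3, 5, 8, 13, 21, 34, 55, 89, 144, 233, 52, 285, 12, 297, 309, 281, 265, 221, 161, 57, 218, 275, 168, 118, 286, 79, 40, 119, 159, 278, 112, 65, 177, 242, 94, 11, 105, 116, 221, 12, 233, 245, 153, 73, 226, 299, 200, 174, 49, 223, 272, 170, 117, 287, 79, 41, 120, 161, 281, 117, 73, 190, 263, 128, 66
F(68) mod 325 = 66


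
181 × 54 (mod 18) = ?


181 × 54 = 9774
9774 mod 18 = 0


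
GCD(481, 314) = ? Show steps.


481 = 1 * 314 + 167
314 = 1 * 167 + 147
167 = 1 * 147 + 20
147 = 7 * 20 + 7
20 = 2 * 7 + 6
7 = 1 * 6 + 1
6 = 6 * 1 + 0
GCD = 1


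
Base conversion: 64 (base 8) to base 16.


64 (base 8) = 52 (decimal)
52 (decimal) = 34 (base 16)


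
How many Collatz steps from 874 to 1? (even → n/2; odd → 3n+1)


874 → 437 → 1312 → 656 → 328 → 164 → 82 → 41 → 124 → 62 → 31 → 94 → 47 → 142 → 71 → 214 → 107 → 322 → 161 → 484 → 242 → 121 → 364 → 182 → 91 → 274 → 137 → 412 → 206 → 103 → 310 → 155 → 466 → 233 → 700 → 350 → 175 → 526 → 263 → 790 → 395 → 1186 → 593 → 1780 → 890 → 445 → 1336 → 668 → 334 → 167 → 502 → 251 → 754 → 377 → 1132 → 566 → 283 → 850 → 425 → 1276 → 638 → 319 → 958 → 479 → 1438 → 719 → 2158 → 1079 → 3238 → 1619 → 4858 → 2429 → 7288 → 3644 → 1822 → 911 → 2734 → 1367 → 4102 → 2051 → 6154 → 3077 → 9232 → 4616 → 2308 → 1154 → 577 → 1732 → 866 → 433 → 1300 → 650 → 325 → 976 → 488 → 244 → 122 → 61 → 184 → 92 → 46 → 23 → 70 → 35 → 106 → 53 → 160 → 80 → 40 → 20 → 10 → 5 → 16 → 8 → 4 → 2 → 1
Total steps = 116

116 steps


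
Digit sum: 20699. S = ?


2 + 0 + 6 + 9 + 9 = 26


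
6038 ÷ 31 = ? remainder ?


6038 = 31 * 194 + 24
Check: 6014 + 24 = 6038

q = 194, r = 24


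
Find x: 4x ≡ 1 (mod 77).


GCD(4, 77) = 1, unique solution
a^(-1) mod 77 = 58
x = 58 * 1 mod 77 = 58

x ≡ 58 (mod 77)


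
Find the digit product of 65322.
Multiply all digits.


6 × 5 × 3 × 2 × 2 = 360


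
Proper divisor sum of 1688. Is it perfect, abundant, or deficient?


Proper divisors: 1, 2, 4, 8, 211, 422, 844
Sum = 1 + 2 + 4 + 8 + 211 + 422 + 844 = 1492
1492 < 1688 → deficient

s(1688) = 1492 (deficient)


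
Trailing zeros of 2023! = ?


floor(2023/5) = 404
floor(2023/25) = 80
floor(2023/125) = 16
floor(2023/625) = 3
Total = 503

503 trailing zeros


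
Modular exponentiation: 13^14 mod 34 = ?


13^1 mod 34 = 13
13^2 mod 34 = 33
13^3 mod 34 = 21
13^4 mod 34 = 1
13^5 mod 34 = 13
13^6 mod 34 = 33
13^7 mod 34 = 21
13^8 mod 34 = 1
13^9 mod 34 = 13
13^10 mod 34 = 33
13^11 mod 34 = 21
13^12 mod 34 = 1
13^13 mod 34 = 13
13^14 mod 34 = 33


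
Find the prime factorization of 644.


644 / 2 = 322
322 / 2 = 161
161 / 7 = 23
23 / 23 = 1
644 = 2^2 × 7 × 23


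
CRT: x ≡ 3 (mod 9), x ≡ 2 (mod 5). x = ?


M = 9*5 = 45
M1 = M/9 = 5, M2 = M/5 = 9
M1^(-1) mod 9 = 2, M2^(-1) mod 5 = 4
x = 3*5*2 + 2*9*4 = 102
102 mod 45 = 12
Check: 12 mod 9 = 3 ✓, 12 mod 5 = 2 ✓

x ≡ 12 (mod 45)


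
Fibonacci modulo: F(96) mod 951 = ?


F(k) mod 951 for k=1..96:
1, 1, 2, 3, 5, 8, 13, 21, 34, 55, 89, 144, 233, 377, 610, 36, 646, 682, 377, 108, 485, 593, 127, 720, 847, 616, 512, 177, 689, 866, 604, 519, 172, 691, 863, 603, 515, 167, 682, 849, 580, 478, 107, 585, 692, 326, 67, 393, 460, 853, 362, 264, 626, 890, 565, 504, 118, 622, 740, 411, 200, 611, 811, 471, 331, 802, 182, 33, 215, 248, 463, 711, 223, 934, 206, 189, 395, 584, 28, 612, 640, 301, 941, 291, 281, 572, 853, 474, 376, 850, 275, 174, 449, 623, 121, 744
F(96) mod 951 = 744


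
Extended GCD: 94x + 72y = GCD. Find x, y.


Tabular extended Euclidean (each row: r = 94*s + 72*t):
r=94, s=1, t=0
r=72, s=0, t=1
q=1: r=22, s=1, t=-1   [94*(1) + 72*(-1) = 22]
q=3: r=6, s=-3, t=4   [94*(-3) + 72*(4) = 6]
q=3: r=4, s=10, t=-13   [94*(10) + 72*(-13) = 4]
q=1: r=2, s=-13, t=17   [94*(-13) + 72*(17) = 2]
q=2: r=0, s=36, t=-47   [94*(36) + 72*(-47) = 0]
GCD = 2; from the row with r=2: x=-13, y=17
Check: 94*(-13) + 72*(17) = -1222 + 1224 = 2

GCD = 2, x = -13, y = 17


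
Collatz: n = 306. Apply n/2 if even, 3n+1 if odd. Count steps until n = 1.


306 → 153 → 460 → 230 → 115 → 346 → 173 → 520 → 260 → 130 → 65 → 196 → 98 → 49 → 148 → 74 → 37 → 112 → 56 → 28 → 14 → 7 → 22 → 11 → 34 → 17 → 52 → 26 → 13 → 40 → 20 → 10 → 5 → 16 → 8 → 4 → 2 → 1
Total steps = 37

37 steps


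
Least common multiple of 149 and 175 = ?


GCD(149, 175) = 1
LCM = 149*175/1 = 26075/1 = 26075

LCM = 26075


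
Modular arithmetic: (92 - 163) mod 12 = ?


92 - 163 = -71
-71 mod 12 = 1


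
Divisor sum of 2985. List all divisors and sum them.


Divisors of 2985: 1, 3, 5, 15, 199, 597, 995, 2985
Sum = 1 + 3 + 5 + 15 + 199 + 597 + 995 + 2985 = 4800

σ(2985) = 4800


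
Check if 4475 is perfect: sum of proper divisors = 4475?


Proper divisors of 4475: 1, 5, 25, 179, 895
Sum = 1 + 5 + 25 + 179 + 895 = 1105

No, 4475 is not perfect (1105 ≠ 4475)


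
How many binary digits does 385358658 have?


385358658 in base 2 = 10110111110000001101101000010
Number of digits = 29

29 digits (base 2)


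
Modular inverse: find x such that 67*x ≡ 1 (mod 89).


Use the extended Euclidean algorithm on (89, 67); each row r = 89*s + 67*t:
r=89, s=1, t=0
r=67, s=0, t=1
q=1: r=22, s=1, t=-1   [89*(1) + 67*(-1) = 22]
q=3: r=1, s=-3, t=4   [89*(-3) + 67*(4) = 1]
q=22: r=0, s=67, t=-89   [89*(67) + 67*(-89) = 0]
GCD = 1 with t = 4, so 67*(4) ≡ 1 (mod 89)
Inverse = 4 mod 89 = 4
Check: 67 * 4 = 268 ≡ 1 (mod 89)

67^(-1) ≡ 4 (mod 89)


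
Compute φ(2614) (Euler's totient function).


2614 = 2 × 1307
Prime factors: 2, 1307
φ(2614) = 2614 × (1-1/2) × (1-1/1307)
= 2614 × 1/2 × 1306/1307 = 1306

φ(2614) = 1306


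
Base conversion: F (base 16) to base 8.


F (base 16) = 15 (decimal)
15 (decimal) = 17 (base 8)


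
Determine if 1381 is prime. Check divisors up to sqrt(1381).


Check divisors up to sqrt(1381) = 37.1618
No divisors found.
1381 is prime.

Yes, 1381 is prime


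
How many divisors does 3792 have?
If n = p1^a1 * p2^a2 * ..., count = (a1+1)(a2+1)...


3792 = 2^4 × 3^1 × 79^1
d(3792) = (4+1) × (1+1) × (1+1) = 20

20 divisors


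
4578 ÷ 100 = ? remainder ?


4578 = 100 * 45 + 78
Check: 4500 + 78 = 4578

q = 45, r = 78


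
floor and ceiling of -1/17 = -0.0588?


-1/17 = -0.0588
floor = -1
ceil = 0

floor = -1, ceil = 0


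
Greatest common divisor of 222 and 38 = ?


222 = 5 * 38 + 32
38 = 1 * 32 + 6
32 = 5 * 6 + 2
6 = 3 * 2 + 0
GCD = 2


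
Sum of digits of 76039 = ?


7 + 6 + 0 + 3 + 9 = 25


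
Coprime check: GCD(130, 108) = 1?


Euclidean algorithm:
130 = 1 * 108 + 22
108 = 4 * 22 + 20
22 = 1 * 20 + 2
20 = 10 * 2 + 0
GCD(130, 108) = 2

No, not coprime (GCD = 2)


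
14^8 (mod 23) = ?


14^1 mod 23 = 14
14^2 mod 23 = 12
14^3 mod 23 = 7
14^4 mod 23 = 6
14^5 mod 23 = 15
14^6 mod 23 = 3
14^7 mod 23 = 19
14^8 mod 23 = 13


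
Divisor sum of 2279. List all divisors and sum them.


Divisors of 2279: 1, 43, 53, 2279
Sum = 1 + 43 + 53 + 2279 = 2376

σ(2279) = 2376


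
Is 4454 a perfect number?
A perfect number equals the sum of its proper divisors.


Proper divisors of 4454: 1, 2, 17, 34, 131, 262, 2227
Sum = 1 + 2 + 17 + 34 + 131 + 262 + 2227 = 2674

No, 4454 is not perfect (2674 ≠ 4454)


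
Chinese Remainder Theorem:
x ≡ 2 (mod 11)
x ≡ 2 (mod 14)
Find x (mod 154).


M = 11*14 = 154
M1 = M/11 = 14, M2 = M/14 = 11
M1^(-1) mod 11 = 4, M2^(-1) mod 14 = 9
x = 2*14*4 + 2*11*9 = 310
310 mod 154 = 2
Check: 2 mod 11 = 2 ✓, 2 mod 14 = 2 ✓

x ≡ 2 (mod 154)


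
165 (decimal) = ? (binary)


165 (base 10) = 165 (decimal)
165 (decimal) = 10100101 (base 2)


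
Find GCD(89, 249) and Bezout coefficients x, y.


Tabular extended Euclidean (each row: r = 89*s + 249*t):
r=89, s=1, t=0
r=249, s=0, t=1
q=0: r=89, s=1, t=0   [89*(1) + 249*(0) = 89]
q=2: r=71, s=-2, t=1   [89*(-2) + 249*(1) = 71]
q=1: r=18, s=3, t=-1   [89*(3) + 249*(-1) = 18]
q=3: r=17, s=-11, t=4   [89*(-11) + 249*(4) = 17]
q=1: r=1, s=14, t=-5   [89*(14) + 249*(-5) = 1]
q=17: r=0, s=-249, t=89   [89*(-249) + 249*(89) = 0]
GCD = 1; from the row with r=1: x=14, y=-5
Check: 89*(14) + 249*(-5) = 1246 - 1245 = 1

GCD = 1, x = 14, y = -5


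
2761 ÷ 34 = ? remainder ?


2761 = 34 * 81 + 7
Check: 2754 + 7 = 2761

q = 81, r = 7


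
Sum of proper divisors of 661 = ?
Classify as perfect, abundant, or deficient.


Proper divisors: 1
Sum = 1 = 1
1 < 661 → deficient

s(661) = 1 (deficient)


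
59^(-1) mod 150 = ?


Use the extended Euclidean algorithm on (150, 59); each row r = 150*s + 59*t:
r=150, s=1, t=0
r=59, s=0, t=1
q=2: r=32, s=1, t=-2   [150*(1) + 59*(-2) = 32]
q=1: r=27, s=-1, t=3   [150*(-1) + 59*(3) = 27]
q=1: r=5, s=2, t=-5   [150*(2) + 59*(-5) = 5]
q=5: r=2, s=-11, t=28   [150*(-11) + 59*(28) = 2]
q=2: r=1, s=24, t=-61   [150*(24) + 59*(-61) = 1]
q=2: r=0, s=-59, t=150   [150*(-59) + 59*(150) = 0]
GCD = 1 with t = -61, so 59*(-61) ≡ 1 (mod 150)
Inverse = -61 mod 150 = 89
Check: 59 * 89 = 5251 ≡ 1 (mod 150)

59^(-1) ≡ 89 (mod 150)


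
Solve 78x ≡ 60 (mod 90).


GCD(78, 90) = 6 divides 60
Divide: 13x ≡ 10 (mod 15)
x ≡ 10 (mod 15)


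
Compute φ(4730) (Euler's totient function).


4730 = 2 × 5 × 11 × 43
Prime factors: 2, 5, 11, 43
φ(4730) = 4730 × (1-1/2) × (1-1/5) × (1-1/11) × (1-1/43)
= 4730 × 1/2 × 4/5 × 10/11 × 42/43 = 1680

φ(4730) = 1680


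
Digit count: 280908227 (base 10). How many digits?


280908227 has 9 digits in base 10
floor(log10(280908227)) + 1 = floor(8.4486) + 1 = 9

9 digits (base 10)
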